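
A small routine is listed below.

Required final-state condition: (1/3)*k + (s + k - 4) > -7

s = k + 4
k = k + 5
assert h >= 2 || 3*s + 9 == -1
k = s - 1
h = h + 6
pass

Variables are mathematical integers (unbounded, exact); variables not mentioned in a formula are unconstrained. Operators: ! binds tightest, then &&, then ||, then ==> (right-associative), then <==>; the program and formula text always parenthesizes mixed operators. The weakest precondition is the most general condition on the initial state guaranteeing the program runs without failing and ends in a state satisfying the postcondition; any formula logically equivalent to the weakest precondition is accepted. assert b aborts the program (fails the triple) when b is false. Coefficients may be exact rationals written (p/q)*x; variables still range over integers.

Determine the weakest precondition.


Working backward. After the program, the postcondition (1/3)*k + (s + k - 4) > -7 must hold; in canonical form it is (4/3)*k + s > -3.
Before skip: (4/3)*k + s > -3
Before h := h + 6: (4/3)*k + s > -3
Before k := s - 1: (7/3)*s > -5/3
Before assert h >= 2 || 3*s + 9 == -1: (h >= 2 || 3*s == -10) && (7/3)*s > -5/3
Before k := k + 5: (h >= 2 || 3*s == -10) && (7/3)*s > -5/3
Before s := k + 4: (h >= 2 || 3*k == -22) && (7/3)*k > -11
Answer: WP = (h >= 2 || 3*k == -22) && (7/3)*k > -11


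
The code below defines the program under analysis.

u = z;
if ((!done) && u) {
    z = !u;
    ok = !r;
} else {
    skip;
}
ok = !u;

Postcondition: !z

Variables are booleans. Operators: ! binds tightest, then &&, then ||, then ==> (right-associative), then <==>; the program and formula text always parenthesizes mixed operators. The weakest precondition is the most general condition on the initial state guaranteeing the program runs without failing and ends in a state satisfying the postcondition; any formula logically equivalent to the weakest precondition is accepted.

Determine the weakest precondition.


Working backward. After the program, !z must hold.
Before ok := !u: !z
Then branch requires u; else branch requires !z.
Before the if: (((!done) && u) ==> u) && ((!((!done) && u)) ==> (!z))
Before u := z: (((!done) && z) ==> z) && ((!((!done) && z)) ==> (!z))
Answer: WP = (((!done) && z) ==> z) && ((!((!done) && z)) ==> (!z))


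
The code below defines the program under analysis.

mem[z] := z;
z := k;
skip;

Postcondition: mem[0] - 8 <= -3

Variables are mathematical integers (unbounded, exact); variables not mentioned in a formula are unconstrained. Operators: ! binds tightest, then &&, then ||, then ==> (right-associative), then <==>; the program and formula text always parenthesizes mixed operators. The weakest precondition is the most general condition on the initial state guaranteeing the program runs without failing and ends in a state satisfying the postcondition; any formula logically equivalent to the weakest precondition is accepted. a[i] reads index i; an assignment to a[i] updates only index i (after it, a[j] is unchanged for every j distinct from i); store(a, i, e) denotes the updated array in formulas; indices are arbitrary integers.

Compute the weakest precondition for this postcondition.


Working backward. After the program, the postcondition mem[0] - 8 <= -3 must hold; in canonical form it is mem[0] <= 5.
Before skip: mem[0] <= 5
Before z := k: mem[0] <= 5
Before mem[z] := z: store(mem, z, z)[0] <= 5
Answer: WP = store(mem, z, z)[0] <= 5


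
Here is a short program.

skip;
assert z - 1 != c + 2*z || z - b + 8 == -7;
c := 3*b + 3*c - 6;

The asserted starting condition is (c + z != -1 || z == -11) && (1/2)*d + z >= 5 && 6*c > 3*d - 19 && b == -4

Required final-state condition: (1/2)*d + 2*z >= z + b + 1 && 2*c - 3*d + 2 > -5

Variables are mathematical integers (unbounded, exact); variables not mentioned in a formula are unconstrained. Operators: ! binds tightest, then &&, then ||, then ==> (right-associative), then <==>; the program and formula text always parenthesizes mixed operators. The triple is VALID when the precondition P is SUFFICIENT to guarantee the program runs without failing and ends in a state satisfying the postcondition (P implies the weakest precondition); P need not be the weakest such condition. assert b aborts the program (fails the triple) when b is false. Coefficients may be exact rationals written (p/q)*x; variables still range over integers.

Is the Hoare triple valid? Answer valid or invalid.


Working backward. After the program, the postcondition (1/2)*d + 2*z >= z + b + 1 && 2*c - 3*d + 2 > -5 must hold; in canonical form it is (1/2)*d + z >= b + 1 && 2*c > 3*d - 7.
Before c := 3*b + 3*c - 6: (1/2)*d + z >= b + 1 && 6*b + 6*c > 3*d + 5
Before assert z - 1 != c + 2*z || z - b + 8 == -7: (c + z != -1 || z == b - 15) && (1/2)*d + z >= b + 1 && 6*b + 6*c > 3*d + 5
Before skip: (c + z != -1 || z == b - 15) && (1/2)*d + z >= b + 1 && 6*b + 6*c > 3*d + 5
The weakest precondition is (c + z != -1 || z == b - 15) && (1/2)*d + z >= b + 1 && 6*b + 6*c > 3*d + 5.
Check whether (c + z != -1 || z == -11) && (1/2)*d + z >= 5 && 6*c > 3*d - 19 && b == -4 implies it.
Countermodel: at the initial state b = -4, c = 22, d = 50, z = -20, the precondition holds but the weakest precondition fails.
Answer: invalid


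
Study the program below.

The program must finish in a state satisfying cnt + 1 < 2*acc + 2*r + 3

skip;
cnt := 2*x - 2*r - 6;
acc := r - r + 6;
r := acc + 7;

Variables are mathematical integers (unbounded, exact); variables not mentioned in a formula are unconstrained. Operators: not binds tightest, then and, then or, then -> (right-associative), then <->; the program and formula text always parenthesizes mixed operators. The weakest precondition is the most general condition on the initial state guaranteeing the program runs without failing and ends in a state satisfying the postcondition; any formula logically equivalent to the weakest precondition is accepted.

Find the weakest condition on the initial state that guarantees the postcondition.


Working backward. After the program, the postcondition cnt + 1 < 2*acc + 2*r + 3 must hold; in canonical form it is cnt < 2*acc + 2*r + 2.
Before r := acc + 7: cnt < 4*acc + 16
Before acc := r - r + 6: cnt < 40
Before cnt := 2*x - 2*r - 6: 2*x < 2*r + 46
Before skip: 2*x < 2*r + 46
Answer: WP = 2*x < 2*r + 46


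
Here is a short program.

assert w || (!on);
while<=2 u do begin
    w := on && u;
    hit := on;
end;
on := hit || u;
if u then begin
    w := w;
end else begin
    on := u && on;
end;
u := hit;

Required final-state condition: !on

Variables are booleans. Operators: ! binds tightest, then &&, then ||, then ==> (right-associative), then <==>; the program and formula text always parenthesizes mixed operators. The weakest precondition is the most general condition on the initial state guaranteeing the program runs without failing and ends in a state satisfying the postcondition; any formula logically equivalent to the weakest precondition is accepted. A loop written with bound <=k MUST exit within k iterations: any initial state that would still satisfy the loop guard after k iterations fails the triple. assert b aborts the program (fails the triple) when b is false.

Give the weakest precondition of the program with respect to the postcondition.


Working backward. After the program, !on must hold.
Before u := hit: !on
Then branch requires !on; else branch requires !(u && on).
Before the if: (u ==> (!on)) && ((!u) ==> (!(u && on)))
Before on := hit || u: (u ==> (!(hit || u))) && ((!u) ==> (!(u && (hit || u))))
Before the loop (bound <=2), unroll the exhaustion recursion (WP_0 = exit-now case; WP_j = one more guarded iteration, up to j = 2):
  WP_0: (!u) && (u ==> (!(hit || u))) && ((!u) ==> (!(u && (hit || u))))
  WP_1: (u ==> ((!u) && (u ==> (!(on || u))) && ((!u) ==> (!(u && (on || u)))))) && ((!u) ==> ((u ==> (!(hit || u))) && ((!u) ==> (!(u && (hit || u))))))
  WP_2: (u ==> ((u ==> ((!u) && (u ==> (!(on || u))) && ((!u) ==> (!(u && (on || u)))))) && ((!u) ==> ((u ==> (!(on || u))) && ((!u) ==> (!(u && (on || u)))))))) && ((!u) ==> ((u ==> (!(hit || u))) && ((!u) ==> (!(u && (hit || u))))))
So before the loop: (u ==> ((u ==> ((!u) && (u ==> (!(on || u))) && ((!u) ==> (!(u && (on || u)))))) && ((!u) ==> ((u ==> (!(on || u))) && ((!u) ==> (!(u && (on || u)))))))) && ((!u) ==> ((u ==> (!(hit || u))) && ((!u) ==> (!(u && (hit || u))))))
Before assert w || (!on): (w || (!on)) && (u ==> ((u ==> ((!u) && (u ==> (!(on || u))) && ((!u) ==> (!(u && (on || u)))))) && ((!u) ==> ((u ==> (!(on || u))) && ((!u) ==> (!(u && (on || u)))))))) && ((!u) ==> ((u ==> (!(hit || u))) && ((!u) ==> (!(u && (hit || u))))))
Answer: WP = (w || (!on)) && (u ==> ((u ==> ((!u) && (u ==> (!(on || u))) && ((!u) ==> (!(u && (on || u)))))) && ((!u) ==> ((u ==> (!(on || u))) && ((!u) ==> (!(u && (on || u)))))))) && ((!u) ==> ((u ==> (!(hit || u))) && ((!u) ==> (!(u && (hit || u))))))


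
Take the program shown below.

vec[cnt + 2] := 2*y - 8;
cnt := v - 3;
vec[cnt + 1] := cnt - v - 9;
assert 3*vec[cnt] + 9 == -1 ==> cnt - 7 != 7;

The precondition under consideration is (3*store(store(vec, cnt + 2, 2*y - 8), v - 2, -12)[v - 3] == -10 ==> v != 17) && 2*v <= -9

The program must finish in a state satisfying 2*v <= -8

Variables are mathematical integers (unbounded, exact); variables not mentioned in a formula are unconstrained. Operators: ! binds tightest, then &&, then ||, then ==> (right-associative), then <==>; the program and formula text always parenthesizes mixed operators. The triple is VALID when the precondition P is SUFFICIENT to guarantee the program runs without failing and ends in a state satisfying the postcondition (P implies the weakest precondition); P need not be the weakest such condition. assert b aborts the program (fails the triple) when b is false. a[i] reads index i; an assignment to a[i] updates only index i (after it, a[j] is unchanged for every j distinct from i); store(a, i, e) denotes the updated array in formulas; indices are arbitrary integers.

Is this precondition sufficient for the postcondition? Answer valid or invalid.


Working backward. After the program, 2*v <= -8 must hold.
Before assert 3*vec[cnt] + 9 == -1 ==> cnt - 7 != 7: (3*vec[cnt] == -10 ==> cnt != 14) && 2*v <= -8
Before vec[cnt + 1] := cnt - v - 9: (3*store(vec, cnt + 1, cnt - v - 9)[cnt] == -10 ==> cnt != 14) && 2*v <= -8
Before cnt := v - 3: (3*store(vec, v - 2, -12)[v - 3] == -10 ==> v != 17) && 2*v <= -8
Before vec[cnt + 2] := 2*y - 8: (3*store(store(vec, cnt + 2, 2*y - 8), v - 2, -12)[v - 3] == -10 ==> v != 17) && 2*v <= -8
The weakest precondition is (3*store(store(vec, cnt + 2, 2*y - 8), v - 2, -12)[v - 3] == -10 ==> v != 17) && 2*v <= -8.
Check whether (3*store(store(vec, cnt + 2, 2*y - 8), v - 2, -12)[v - 3] == -10 ==> v != 17) && 2*v <= -9 implies it.
Every state satisfying the precondition satisfies the weakest precondition: the implication holds.
Answer: valid


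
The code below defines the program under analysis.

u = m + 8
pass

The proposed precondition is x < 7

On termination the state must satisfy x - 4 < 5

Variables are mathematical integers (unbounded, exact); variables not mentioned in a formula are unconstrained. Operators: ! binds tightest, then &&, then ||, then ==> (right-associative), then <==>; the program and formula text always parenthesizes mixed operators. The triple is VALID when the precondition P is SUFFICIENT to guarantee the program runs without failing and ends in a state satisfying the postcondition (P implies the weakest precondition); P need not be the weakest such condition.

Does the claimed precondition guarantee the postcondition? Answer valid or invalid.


Working backward. After the program, the postcondition x - 4 < 5 must hold; in canonical form it is x < 9.
Before skip: x < 9
Before u := m + 8: x < 9
The weakest precondition is x < 9.
Check whether x < 7 implies it.
Every state satisfying the precondition satisfies the weakest precondition: the implication holds.
Answer: valid


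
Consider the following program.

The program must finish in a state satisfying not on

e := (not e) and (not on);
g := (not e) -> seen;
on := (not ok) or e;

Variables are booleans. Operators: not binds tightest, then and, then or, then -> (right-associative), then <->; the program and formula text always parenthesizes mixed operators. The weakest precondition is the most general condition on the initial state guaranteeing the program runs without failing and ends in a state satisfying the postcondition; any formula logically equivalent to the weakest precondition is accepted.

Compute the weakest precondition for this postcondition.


Working backward. After the program, not on must hold.
Before on := (not ok) or e: not ((not ok) or e)
Before g := (not e) -> seen: not ((not ok) or e)
Before e := (not e) and (not on): not ((not ok) or ((not e) and (not on)))
Answer: WP = not ((not ok) or ((not e) and (not on)))


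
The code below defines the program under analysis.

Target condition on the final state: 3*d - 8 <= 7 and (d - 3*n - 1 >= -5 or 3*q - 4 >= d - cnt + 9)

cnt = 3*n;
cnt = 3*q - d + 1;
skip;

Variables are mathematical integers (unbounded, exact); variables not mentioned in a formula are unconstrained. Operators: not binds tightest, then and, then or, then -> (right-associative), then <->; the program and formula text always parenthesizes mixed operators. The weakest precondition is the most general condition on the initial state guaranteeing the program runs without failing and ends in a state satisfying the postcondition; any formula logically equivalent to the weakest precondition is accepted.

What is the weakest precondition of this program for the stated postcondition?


Working backward. After the program, the postcondition 3*d - 8 <= 7 and (d - 3*n - 1 >= -5 or 3*q - 4 >= d - cnt + 9) must hold; in canonical form it is 3*d <= 15 and (d >= 3*n - 4 or cnt + 3*q >= d + 13).
Before skip: 3*d <= 15 and (d >= 3*n - 4 or cnt + 3*q >= d + 13)
Before cnt := 3*q - d + 1: 3*d <= 15 and (d >= 3*n - 4 or 6*q >= 2*d + 12)
Before cnt := 3*n: 3*d <= 15 and (d >= 3*n - 4 or 6*q >= 2*d + 12)
Answer: WP = 3*d <= 15 and (d >= 3*n - 4 or 6*q >= 2*d + 12)


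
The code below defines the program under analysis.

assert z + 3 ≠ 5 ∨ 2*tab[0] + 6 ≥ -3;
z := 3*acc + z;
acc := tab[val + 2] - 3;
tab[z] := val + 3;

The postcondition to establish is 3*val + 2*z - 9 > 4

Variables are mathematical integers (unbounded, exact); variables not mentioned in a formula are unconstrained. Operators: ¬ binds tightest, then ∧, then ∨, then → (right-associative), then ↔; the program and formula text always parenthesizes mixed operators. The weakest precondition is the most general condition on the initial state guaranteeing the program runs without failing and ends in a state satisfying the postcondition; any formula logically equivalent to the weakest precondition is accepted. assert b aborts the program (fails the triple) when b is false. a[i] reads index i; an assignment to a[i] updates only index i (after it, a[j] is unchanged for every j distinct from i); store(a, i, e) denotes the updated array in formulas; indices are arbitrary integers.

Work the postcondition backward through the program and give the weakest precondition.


Working backward. After the program, the postcondition 3*val + 2*z - 9 > 4 must hold; in canonical form it is 3*val + 2*z > 13.
Before tab[z] := val + 3: 3*val + 2*z > 13
Before acc := tab[val + 2] - 3: 3*val + 2*z > 13
Before z := 3*acc + z: 6*acc + 3*val + 2*z > 13
Before assert z + 3 ≠ 5 ∨ 2*tab[0] + 6 ≥ -3: (z ≠ 2 ∨ 2*tab[0] ≥ -9) ∧ 6*acc + 3*val + 2*z > 13
Answer: WP = (z ≠ 2 ∨ 2*tab[0] ≥ -9) ∧ 6*acc + 3*val + 2*z > 13


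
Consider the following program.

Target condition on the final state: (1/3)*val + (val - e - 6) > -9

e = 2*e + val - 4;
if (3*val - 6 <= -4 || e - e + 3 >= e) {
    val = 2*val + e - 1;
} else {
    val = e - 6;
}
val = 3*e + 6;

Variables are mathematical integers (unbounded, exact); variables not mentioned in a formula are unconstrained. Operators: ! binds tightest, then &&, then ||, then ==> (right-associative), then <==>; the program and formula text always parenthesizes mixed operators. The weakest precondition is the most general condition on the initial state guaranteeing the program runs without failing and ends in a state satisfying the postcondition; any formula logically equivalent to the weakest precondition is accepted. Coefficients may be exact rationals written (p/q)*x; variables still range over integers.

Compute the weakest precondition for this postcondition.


Working backward. After the program, the postcondition (1/3)*val + (val - e - 6) > -9 must hold; in canonical form it is (4/3)*val > e - 3.
Before val := 3*e + 6: 3*e > -11
Then branch requires 3*e > -11; else branch requires 3*e > -11.
Before the if: ((3*val <= 2 || e <= 3) ==> 3*e > -11) && ((!(3*val <= 2 || e <= 3)) ==> 3*e > -11)
Before e := 2*e + val - 4: ((3*val <= 2 || 2*e + val <= 7) ==> 6*e + 3*val > 1) && ((!(3*val <= 2 || 2*e + val <= 7)) ==> 6*e + 3*val > 1)
Answer: WP = ((3*val <= 2 || 2*e + val <= 7) ==> 6*e + 3*val > 1) && ((!(3*val <= 2 || 2*e + val <= 7)) ==> 6*e + 3*val > 1)


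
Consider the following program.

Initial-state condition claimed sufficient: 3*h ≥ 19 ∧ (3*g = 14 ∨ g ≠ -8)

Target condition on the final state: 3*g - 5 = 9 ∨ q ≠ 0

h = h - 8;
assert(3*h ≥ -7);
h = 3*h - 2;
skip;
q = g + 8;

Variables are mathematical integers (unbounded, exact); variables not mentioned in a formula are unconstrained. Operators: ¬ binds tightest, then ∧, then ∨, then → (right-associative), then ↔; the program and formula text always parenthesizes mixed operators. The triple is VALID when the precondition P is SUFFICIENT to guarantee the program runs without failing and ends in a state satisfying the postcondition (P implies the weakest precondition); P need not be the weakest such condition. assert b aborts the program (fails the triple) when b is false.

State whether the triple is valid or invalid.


Working backward. After the program, the postcondition 3*g - 5 = 9 ∨ q ≠ 0 must hold; in canonical form it is 3*g = 14 ∨ q ≠ 0.
Before q := g + 8: 3*g = 14 ∨ g ≠ -8
Before skip: 3*g = 14 ∨ g ≠ -8
Before h := 3*h - 2: 3*g = 14 ∨ g ≠ -8
Before assert 3*h ≥ -7: 3*h ≥ -7 ∧ (3*g = 14 ∨ g ≠ -8)
Before h := h - 8: 3*h ≥ 17 ∧ (3*g = 14 ∨ g ≠ -8)
The weakest precondition is 3*h ≥ 17 ∧ (3*g = 14 ∨ g ≠ -8).
Check whether 3*h ≥ 19 ∧ (3*g = 14 ∨ g ≠ -8) implies it.
Every state satisfying the precondition satisfies the weakest precondition: the implication holds.
Answer: valid


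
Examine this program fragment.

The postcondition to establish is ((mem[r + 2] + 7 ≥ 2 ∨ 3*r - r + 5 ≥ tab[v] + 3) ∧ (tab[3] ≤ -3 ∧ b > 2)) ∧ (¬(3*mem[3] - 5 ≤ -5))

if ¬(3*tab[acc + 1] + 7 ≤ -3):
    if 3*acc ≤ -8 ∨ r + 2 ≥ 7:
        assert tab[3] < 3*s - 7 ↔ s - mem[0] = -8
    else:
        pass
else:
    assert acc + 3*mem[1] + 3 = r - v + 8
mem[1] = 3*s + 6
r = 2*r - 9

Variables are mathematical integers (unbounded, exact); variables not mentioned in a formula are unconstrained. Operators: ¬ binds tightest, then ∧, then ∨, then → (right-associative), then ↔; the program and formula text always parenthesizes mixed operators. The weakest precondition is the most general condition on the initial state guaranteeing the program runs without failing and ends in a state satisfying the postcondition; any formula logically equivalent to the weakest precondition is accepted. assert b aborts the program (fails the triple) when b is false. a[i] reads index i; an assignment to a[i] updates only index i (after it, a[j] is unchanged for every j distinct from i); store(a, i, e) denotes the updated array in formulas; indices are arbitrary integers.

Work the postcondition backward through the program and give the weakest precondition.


Working backward. After the program, the postcondition ((mem[r + 2] + 7 ≥ 2 ∨ 3*r - r + 5 ≥ tab[v] + 3) ∧ (tab[3] ≤ -3 ∧ b > 2)) ∧ (¬(3*mem[3] - 5 ≤ -5)) must hold; in canonical form it is (mem[r + 2] ≥ -5 ∨ 2*r ≥ tab[v] - 2) ∧ tab[3] ≤ -3 ∧ b > 2 ∧ (¬(3*mem[3] ≤ 0)).
Before r := 2*r - 9: (mem[2*r - 7] ≥ -5 ∨ 4*r ≥ tab[v] + 16) ∧ tab[3] ≤ -3 ∧ b > 2 ∧ (¬(3*mem[3] ≤ 0))
Before mem[1] := 3*s + 6: (store(mem, 1, 3*s + 6)[2*r - 7] ≥ -5 ∨ 4*r ≥ tab[v] + 16) ∧ tab[3] ≤ -3 ∧ b > 2 ∧ (¬(3*mem[3] ≤ 0))
Then branch requires ((3*acc ≤ -8 ∨ r ≥ 5) → ((tab[3] < 3*s - 7 ↔ s = mem[0] - 8) ∧ (store(mem, 1, 3*s + 6)[2*r - 7] ≥ -5 ∨ 4*r ≥ tab[v] + 16) ∧ tab[3] ≤ -3 ∧ b > 2 ∧ (¬(3*mem[3] ≤ 0)))) ∧ ((¬(3*acc ≤ -8 ∨ r ≥ 5)) → ((store(mem, 1, 3*s + 6)[2*r - 7] ≥ -5 ∨ 4*r ≥ tab[v] + 16) ∧ tab[3] ≤ -3 ∧ b > 2 ∧ (¬(3*mem[3] ≤ 0)))); else branch requires 3*mem[1] + acc + v = r + 5 ∧ (store(mem, 1, 3*s + 6)[2*r - 7] ≥ -5 ∨ 4*r ≥ tab[v] + 16) ∧ tab[3] ≤ -3 ∧ b > 2 ∧ (¬(3*mem[3] ≤ 0)).
Before the if: ((¬(3*tab[acc + 1] ≤ -10)) → (((3*acc ≤ -8 ∨ r ≥ 5) → ((tab[3] < 3*s - 7 ↔ s = mem[0] - 8) ∧ (store(mem, 1, 3*s + 6)[2*r - 7] ≥ -5 ∨ 4*r ≥ tab[v] + 16) ∧ tab[3] ≤ -3 ∧ b > 2 ∧ (¬(3*mem[3] ≤ 0)))) ∧ ((¬(3*acc ≤ -8 ∨ r ≥ 5)) → ((store(mem, 1, 3*s + 6)[2*r - 7] ≥ -5 ∨ 4*r ≥ tab[v] + 16) ∧ tab[3] ≤ -3 ∧ b > 2 ∧ (¬(3*mem[3] ≤ 0)))))) ∧ (3*tab[acc + 1] ≤ -10 → (3*mem[1] + acc + v = r + 5 ∧ (store(mem, 1, 3*s + 6)[2*r - 7] ≥ -5 ∨ 4*r ≥ tab[v] + 16) ∧ tab[3] ≤ -3 ∧ b > 2 ∧ (¬(3*mem[3] ≤ 0))))
Answer: WP = ((¬(3*tab[acc + 1] ≤ -10)) → (((3*acc ≤ -8 ∨ r ≥ 5) → ((tab[3] < 3*s - 7 ↔ s = mem[0] - 8) ∧ (store(mem, 1, 3*s + 6)[2*r - 7] ≥ -5 ∨ 4*r ≥ tab[v] + 16) ∧ tab[3] ≤ -3 ∧ b > 2 ∧ (¬(3*mem[3] ≤ 0)))) ∧ ((¬(3*acc ≤ -8 ∨ r ≥ 5)) → ((store(mem, 1, 3*s + 6)[2*r - 7] ≥ -5 ∨ 4*r ≥ tab[v] + 16) ∧ tab[3] ≤ -3 ∧ b > 2 ∧ (¬(3*mem[3] ≤ 0)))))) ∧ (3*tab[acc + 1] ≤ -10 → (3*mem[1] + acc + v = r + 5 ∧ (store(mem, 1, 3*s + 6)[2*r - 7] ≥ -5 ∨ 4*r ≥ tab[v] + 16) ∧ tab[3] ≤ -3 ∧ b > 2 ∧ (¬(3*mem[3] ≤ 0))))


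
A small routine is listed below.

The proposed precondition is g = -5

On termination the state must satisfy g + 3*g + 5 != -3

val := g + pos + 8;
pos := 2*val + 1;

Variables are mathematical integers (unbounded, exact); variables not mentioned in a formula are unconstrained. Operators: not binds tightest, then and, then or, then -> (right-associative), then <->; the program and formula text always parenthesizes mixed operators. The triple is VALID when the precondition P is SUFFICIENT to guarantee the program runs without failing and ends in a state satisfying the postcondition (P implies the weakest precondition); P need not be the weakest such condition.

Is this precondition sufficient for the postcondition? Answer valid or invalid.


Working backward. After the program, the postcondition g + 3*g + 5 != -3 must hold; in canonical form it is 4*g != -8.
Before pos := 2*val + 1: 4*g != -8
Before val := g + pos + 8: 4*g != -8
The weakest precondition is 4*g != -8.
Check whether g = -5 implies it.
Every state satisfying the precondition satisfies the weakest precondition: the implication holds.
Answer: valid


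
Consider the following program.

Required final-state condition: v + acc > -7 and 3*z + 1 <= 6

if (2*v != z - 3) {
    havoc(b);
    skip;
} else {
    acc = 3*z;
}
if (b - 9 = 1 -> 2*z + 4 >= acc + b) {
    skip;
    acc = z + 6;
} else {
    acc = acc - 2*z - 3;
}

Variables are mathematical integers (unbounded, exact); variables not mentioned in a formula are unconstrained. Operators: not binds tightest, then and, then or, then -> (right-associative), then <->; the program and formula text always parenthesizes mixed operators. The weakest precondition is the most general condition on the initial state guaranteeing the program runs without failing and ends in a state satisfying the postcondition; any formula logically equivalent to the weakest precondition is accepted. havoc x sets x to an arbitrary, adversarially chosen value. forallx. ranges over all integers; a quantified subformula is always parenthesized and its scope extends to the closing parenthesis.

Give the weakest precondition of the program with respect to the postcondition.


Working backward. After the program, the postcondition v + acc > -7 and 3*z + 1 <= 6 must hold; in canonical form it is acc + v > -7 and 3*z <= 5.
Then branch requires v + z > -13 and 3*z <= 5; else branch requires acc + v > 2*z - 4 and 3*z <= 5.
Before the if: ((b = 10 -> 2*z >= acc + b - 4) -> (v + z > -13 and 3*z <= 5)) and ((not (b = 10 -> 2*z >= acc + b - 4)) -> (acc + v > 2*z - 4 and 3*z <= 5))
Then branch requires forall b_1. (((b_1 = 10 -> 2*z >= acc + b_1 - 4) -> (v + z > -13 and 3*z <= 5)) and ((not (b_1 = 10 -> 2*z >= acc + b_1 - 4)) -> (acc + v > 2*z - 4 and 3*z <= 5))); else branch requires ((b = 10 -> b + z <= 4) -> (v + z > -13 and 3*z <= 5)) and ((not (b = 10 -> b + z <= 4)) -> (v + z > -4 and 3*z <= 5)).
Before the if: (2*v != z - 3 -> (forall b_1. (((b_1 = 10 -> 2*z >= acc + b_1 - 4) -> (v + z > -13 and 3*z <= 5)) and ((not (b_1 = 10 -> 2*z >= acc + b_1 - 4)) -> (acc + v > 2*z - 4 and 3*z <= 5))))) and ((not (2*v != z - 3)) -> (((b = 10 -> b + z <= 4) -> (v + z > -13 and 3*z <= 5)) and ((not (b = 10 -> b + z <= 4)) -> (v + z > -4 and 3*z <= 5))))
Answer: WP = (2*v != z - 3 -> (forall b_1. (((b_1 = 10 -> 2*z >= acc + b_1 - 4) -> (v + z > -13 and 3*z <= 5)) and ((not (b_1 = 10 -> 2*z >= acc + b_1 - 4)) -> (acc + v > 2*z - 4 and 3*z <= 5))))) and ((not (2*v != z - 3)) -> (((b = 10 -> b + z <= 4) -> (v + z > -13 and 3*z <= 5)) and ((not (b = 10 -> b + z <= 4)) -> (v + z > -4 and 3*z <= 5))))


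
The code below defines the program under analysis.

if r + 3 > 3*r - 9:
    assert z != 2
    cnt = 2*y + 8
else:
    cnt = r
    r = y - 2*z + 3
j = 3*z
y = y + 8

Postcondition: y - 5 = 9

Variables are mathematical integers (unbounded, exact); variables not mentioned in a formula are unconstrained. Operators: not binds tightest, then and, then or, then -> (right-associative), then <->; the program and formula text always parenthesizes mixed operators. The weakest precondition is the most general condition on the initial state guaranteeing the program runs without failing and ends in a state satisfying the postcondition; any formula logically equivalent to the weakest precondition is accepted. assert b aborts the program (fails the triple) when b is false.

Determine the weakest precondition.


Working backward. After the program, the postcondition y - 5 = 9 must hold; in canonical form it is y = 14.
Before y := y + 8: y = 6
Before j := 3*z: y = 6
Then branch requires z != 2 and y = 6; else branch requires y = 6.
Before the if: (2*r < 12 -> (z != 2 and y = 6)) and ((not (2*r < 12)) -> y = 6)
Answer: WP = (2*r < 12 -> (z != 2 and y = 6)) and ((not (2*r < 12)) -> y = 6)


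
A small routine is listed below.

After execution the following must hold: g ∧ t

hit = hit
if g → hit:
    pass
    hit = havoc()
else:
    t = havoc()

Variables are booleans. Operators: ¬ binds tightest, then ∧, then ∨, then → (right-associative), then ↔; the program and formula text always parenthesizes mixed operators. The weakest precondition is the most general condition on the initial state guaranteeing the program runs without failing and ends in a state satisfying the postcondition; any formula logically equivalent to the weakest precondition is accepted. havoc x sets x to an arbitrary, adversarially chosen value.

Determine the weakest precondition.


Working backward. After the program, g ∧ t must hold.
Then branch requires g ∧ t; else branch requires false.
Before the if: ((g → hit) → (g ∧ t)) ∧ (g → hit)
Before hit := hit: ((g → hit) → (g ∧ t)) ∧ (g → hit)
Answer: WP = ((g → hit) → (g ∧ t)) ∧ (g → hit)


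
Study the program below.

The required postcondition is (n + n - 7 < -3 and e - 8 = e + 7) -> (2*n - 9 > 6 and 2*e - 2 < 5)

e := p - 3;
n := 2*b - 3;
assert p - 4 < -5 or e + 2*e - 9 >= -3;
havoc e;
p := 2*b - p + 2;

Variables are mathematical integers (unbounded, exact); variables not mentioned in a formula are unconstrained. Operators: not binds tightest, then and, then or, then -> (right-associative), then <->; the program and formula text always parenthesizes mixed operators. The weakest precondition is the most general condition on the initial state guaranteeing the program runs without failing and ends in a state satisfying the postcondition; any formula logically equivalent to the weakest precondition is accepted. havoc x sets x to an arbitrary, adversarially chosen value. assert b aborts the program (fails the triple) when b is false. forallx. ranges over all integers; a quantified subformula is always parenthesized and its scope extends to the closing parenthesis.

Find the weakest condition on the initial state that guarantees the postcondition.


Working backward. After the program, the postcondition (n + n - 7 < -3 and e - 8 = e + 7) -> (2*n - 9 > 6 and 2*e - 2 < 5) must hold; in canonical form it is true.
Before p := 2*b - p + 2: true
Before havoc e: true
Before assert p - 4 < -5 or e + 2*e - 9 >= -3: p < -1 or 3*e >= 6
Before n := 2*b - 3: p < -1 or 3*e >= 6
Before e := p - 3: p < -1 or 3*p >= 15
Answer: WP = p < -1 or 3*p >= 15


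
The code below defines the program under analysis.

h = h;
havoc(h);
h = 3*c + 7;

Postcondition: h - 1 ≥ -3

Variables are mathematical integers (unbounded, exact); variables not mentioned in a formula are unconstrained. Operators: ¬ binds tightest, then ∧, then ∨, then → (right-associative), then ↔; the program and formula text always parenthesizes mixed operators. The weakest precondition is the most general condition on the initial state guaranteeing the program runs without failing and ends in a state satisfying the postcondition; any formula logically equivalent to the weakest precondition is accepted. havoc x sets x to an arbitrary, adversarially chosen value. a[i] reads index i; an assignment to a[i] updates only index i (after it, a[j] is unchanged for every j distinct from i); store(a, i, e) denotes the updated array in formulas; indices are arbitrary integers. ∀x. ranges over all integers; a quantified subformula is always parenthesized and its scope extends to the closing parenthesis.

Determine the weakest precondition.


Working backward. After the program, the postcondition h - 1 ≥ -3 must hold; in canonical form it is h ≥ -2.
Before h := 3*c + 7: 3*c ≥ -9
Before havoc h: 3*c ≥ -9
Before h := h: 3*c ≥ -9
Answer: WP = 3*c ≥ -9


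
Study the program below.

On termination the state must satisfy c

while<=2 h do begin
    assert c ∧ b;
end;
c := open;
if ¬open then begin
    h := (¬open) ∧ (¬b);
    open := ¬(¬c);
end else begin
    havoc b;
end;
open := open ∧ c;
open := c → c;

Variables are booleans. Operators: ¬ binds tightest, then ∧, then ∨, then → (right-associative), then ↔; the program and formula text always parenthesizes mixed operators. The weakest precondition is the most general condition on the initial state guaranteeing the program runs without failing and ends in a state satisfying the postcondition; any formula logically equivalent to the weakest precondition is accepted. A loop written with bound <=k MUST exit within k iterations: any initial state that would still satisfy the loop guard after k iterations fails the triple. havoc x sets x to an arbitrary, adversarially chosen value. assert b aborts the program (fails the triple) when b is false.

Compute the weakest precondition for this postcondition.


Working backward. After the program, c must hold.
Before open := c → c: c
Before open := open ∧ c: c
Then branch requires c; else branch requires c.
Before the if: ((¬open) → c) ∧ (open → c)
Before c := open: (¬open) → open
Before the loop (bound <=2), unroll the exhaustion recursion (WP_0 = exit-now case; WP_j = one more guarded iteration, up to j = 2):
  WP_0: (¬h) ∧ ((¬open) → open)
  WP_1: (h → (c ∧ b ∧ (¬h) ∧ ((¬open) → open))) ∧ ((¬h) → ((¬open) → open))
  WP_2: (h → (c ∧ b ∧ (h → (c ∧ b ∧ (¬h) ∧ ((¬open) → open))) ∧ ((¬h) → ((¬open) → open)))) ∧ ((¬h) → ((¬open) → open))
So before the loop: (h → (c ∧ b ∧ (h → (c ∧ b ∧ (¬h) ∧ ((¬open) → open))) ∧ ((¬h) → ((¬open) → open)))) ∧ ((¬h) → ((¬open) → open))
Answer: WP = (h → (c ∧ b ∧ (h → (c ∧ b ∧ (¬h) ∧ ((¬open) → open))) ∧ ((¬h) → ((¬open) → open)))) ∧ ((¬h) → ((¬open) → open))


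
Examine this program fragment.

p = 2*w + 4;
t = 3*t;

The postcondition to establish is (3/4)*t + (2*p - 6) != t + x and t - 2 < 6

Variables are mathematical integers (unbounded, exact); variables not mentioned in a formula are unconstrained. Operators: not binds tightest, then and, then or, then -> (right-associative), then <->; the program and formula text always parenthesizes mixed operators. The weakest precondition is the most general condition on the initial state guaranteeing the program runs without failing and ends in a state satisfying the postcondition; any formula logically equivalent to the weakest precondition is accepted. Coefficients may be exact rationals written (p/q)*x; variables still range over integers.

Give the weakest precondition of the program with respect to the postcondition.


Working backward. After the program, the postcondition (3/4)*t + (2*p - 6) != t + x and t - 2 < 6 must hold; in canonical form it is 2*p != (1/4)*t + x + 6 and t < 8.
Before t := 3*t: 2*p != (3/4)*t + x + 6 and 3*t < 8
Before p := 2*w + 4: 4*w != (3/4)*t + x - 2 and 3*t < 8
Answer: WP = 4*w != (3/4)*t + x - 2 and 3*t < 8


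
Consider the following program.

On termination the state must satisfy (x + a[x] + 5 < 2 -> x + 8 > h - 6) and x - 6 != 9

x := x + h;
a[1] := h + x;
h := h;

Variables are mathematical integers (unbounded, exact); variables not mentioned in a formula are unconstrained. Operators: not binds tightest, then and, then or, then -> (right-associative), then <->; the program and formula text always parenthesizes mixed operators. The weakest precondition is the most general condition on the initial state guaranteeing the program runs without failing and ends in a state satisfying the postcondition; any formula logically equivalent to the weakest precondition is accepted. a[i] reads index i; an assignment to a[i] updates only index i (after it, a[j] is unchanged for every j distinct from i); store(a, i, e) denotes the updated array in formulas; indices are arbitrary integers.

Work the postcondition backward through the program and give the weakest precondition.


Working backward. After the program, the postcondition (x + a[x] + 5 < 2 -> x + 8 > h - 6) and x - 6 != 9 must hold; in canonical form it is (a[x] + x < -3 -> x > h - 14) and x != 15.
Before h := h: (a[x] + x < -3 -> x > h - 14) and x != 15
Before a[1] := h + x: (store(a, 1, h + x)[x] + x < -3 -> x > h - 14) and x != 15
Before x := x + h: (store(a, 1, 2*h + x)[h + x] + h + x < -3 -> x > -14) and h + x != 15
Answer: WP = (store(a, 1, 2*h + x)[h + x] + h + x < -3 -> x > -14) and h + x != 15


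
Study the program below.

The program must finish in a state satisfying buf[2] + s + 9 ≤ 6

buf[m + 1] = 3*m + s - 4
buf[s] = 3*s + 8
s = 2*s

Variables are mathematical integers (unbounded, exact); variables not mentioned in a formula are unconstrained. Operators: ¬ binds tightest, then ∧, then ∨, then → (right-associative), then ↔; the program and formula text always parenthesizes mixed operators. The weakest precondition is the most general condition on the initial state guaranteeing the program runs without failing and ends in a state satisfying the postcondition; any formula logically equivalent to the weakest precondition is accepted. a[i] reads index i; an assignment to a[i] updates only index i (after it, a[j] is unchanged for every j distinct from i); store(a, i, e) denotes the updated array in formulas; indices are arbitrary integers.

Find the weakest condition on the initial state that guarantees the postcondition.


Working backward. After the program, the postcondition buf[2] + s + 9 ≤ 6 must hold; in canonical form it is buf[2] + s ≤ -3.
Before s := 2*s: buf[2] + 2*s ≤ -3
Before buf[s] := 3*s + 8: store(buf, s, 3*s + 8)[2] + 2*s ≤ -3
Before buf[m + 1] := 3*m + s - 4: store(store(buf, m + 1, 3*m + s - 4), s, 3*s + 8)[2] + 2*s ≤ -3
Answer: WP = store(store(buf, m + 1, 3*m + s - 4), s, 3*s + 8)[2] + 2*s ≤ -3


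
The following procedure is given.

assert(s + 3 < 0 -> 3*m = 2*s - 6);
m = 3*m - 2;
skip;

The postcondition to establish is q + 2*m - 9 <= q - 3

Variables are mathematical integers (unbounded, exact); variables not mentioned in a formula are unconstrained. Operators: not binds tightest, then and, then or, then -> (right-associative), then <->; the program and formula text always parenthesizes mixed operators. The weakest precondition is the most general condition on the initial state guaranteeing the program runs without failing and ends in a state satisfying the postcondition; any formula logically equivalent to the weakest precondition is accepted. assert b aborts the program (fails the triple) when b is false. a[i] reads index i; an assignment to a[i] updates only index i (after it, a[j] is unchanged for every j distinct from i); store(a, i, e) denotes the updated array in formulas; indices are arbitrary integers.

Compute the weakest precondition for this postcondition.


Working backward. After the program, the postcondition q + 2*m - 9 <= q - 3 must hold; in canonical form it is 2*m <= 6.
Before skip: 2*m <= 6
Before m := 3*m - 2: 6*m <= 10
Before assert s + 3 < 0 -> 3*m = 2*s - 6: (s < -3 -> 3*m = 2*s - 6) and 6*m <= 10
Answer: WP = (s < -3 -> 3*m = 2*s - 6) and 6*m <= 10


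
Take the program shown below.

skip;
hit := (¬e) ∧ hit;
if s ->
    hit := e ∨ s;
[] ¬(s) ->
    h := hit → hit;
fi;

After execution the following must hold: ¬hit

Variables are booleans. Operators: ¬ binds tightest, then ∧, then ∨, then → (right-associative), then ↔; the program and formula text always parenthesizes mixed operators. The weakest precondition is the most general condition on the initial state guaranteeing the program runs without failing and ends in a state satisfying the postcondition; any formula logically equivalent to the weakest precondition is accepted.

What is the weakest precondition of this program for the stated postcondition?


Working backward. After the program, ¬hit must hold.
Then branch requires ¬(e ∨ s); else branch requires ¬hit.
Before the if: (s → (¬(e ∨ s))) ∧ ((¬s) → (¬hit))
Before hit := (¬e) ∧ hit: (s → (¬(e ∨ s))) ∧ ((¬s) → (¬((¬e) ∧ hit)))
Before skip: (s → (¬(e ∨ s))) ∧ ((¬s) → (¬((¬e) ∧ hit)))
Answer: WP = (s → (¬(e ∨ s))) ∧ ((¬s) → (¬((¬e) ∧ hit)))


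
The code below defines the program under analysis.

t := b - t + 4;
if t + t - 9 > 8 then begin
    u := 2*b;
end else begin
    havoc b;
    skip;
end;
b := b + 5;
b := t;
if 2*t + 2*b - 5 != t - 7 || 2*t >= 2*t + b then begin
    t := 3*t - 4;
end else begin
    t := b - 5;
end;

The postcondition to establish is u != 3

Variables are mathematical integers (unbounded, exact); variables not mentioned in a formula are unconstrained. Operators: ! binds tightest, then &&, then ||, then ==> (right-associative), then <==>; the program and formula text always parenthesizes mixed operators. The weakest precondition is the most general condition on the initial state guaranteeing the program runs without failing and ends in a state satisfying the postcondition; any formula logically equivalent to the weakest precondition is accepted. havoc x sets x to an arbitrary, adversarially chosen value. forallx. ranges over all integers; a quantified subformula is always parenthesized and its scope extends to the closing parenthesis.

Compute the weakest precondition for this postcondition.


Working backward. After the program, u != 3 must hold.
Then branch requires u != 3; else branch requires u != 3.
Before the if: ((2*b + t != -2 || b <= 0) ==> u != 3) && ((!(2*b + t != -2 || b <= 0)) ==> u != 3)
Before b := t: ((3*t != -2 || t <= 0) ==> u != 3) && ((!(3*t != -2 || t <= 0)) ==> u != 3)
Before b := b + 5: ((3*t != -2 || t <= 0) ==> u != 3) && ((!(3*t != -2 || t <= 0)) ==> u != 3)
Then branch requires ((3*t != -2 || t <= 0) ==> 2*b != 3) && ((!(3*t != -2 || t <= 0)) ==> 2*b != 3); else branch requires ((3*t != -2 || t <= 0) ==> u != 3) && ((!(3*t != -2 || t <= 0)) ==> u != 3).
Before the if: (2*t > 17 ==> (((3*t != -2 || t <= 0) ==> 2*b != 3) && ((!(3*t != -2 || t <= 0)) ==> 2*b != 3))) && ((!(2*t > 17)) ==> (((3*t != -2 || t <= 0) ==> u != 3) && ((!(3*t != -2 || t <= 0)) ==> u != 3)))
Before t := b - t + 4: (2*b > 2*t + 9 ==> (((3*b != 3*t - 14 || b <= t - 4) ==> 2*b != 3) && ((!(3*b != 3*t - 14 || b <= t - 4)) ==> 2*b != 3))) && ((!(2*b > 2*t + 9)) ==> (((3*b != 3*t - 14 || b <= t - 4) ==> u != 3) && ((!(3*b != 3*t - 14 || b <= t - 4)) ==> u != 3)))
Answer: WP = (2*b > 2*t + 9 ==> (((3*b != 3*t - 14 || b <= t - 4) ==> 2*b != 3) && ((!(3*b != 3*t - 14 || b <= t - 4)) ==> 2*b != 3))) && ((!(2*b > 2*t + 9)) ==> (((3*b != 3*t - 14 || b <= t - 4) ==> u != 3) && ((!(3*b != 3*t - 14 || b <= t - 4)) ==> u != 3)))
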